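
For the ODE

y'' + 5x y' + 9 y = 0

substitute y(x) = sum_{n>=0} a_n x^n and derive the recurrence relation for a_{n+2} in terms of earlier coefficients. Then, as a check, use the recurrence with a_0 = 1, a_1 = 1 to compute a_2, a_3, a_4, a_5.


Substitute y = sum_n a_n x^n.
y''(x) has coefficient (n+2)(n+1) a_{n+2} at x^n;
5 x y'(x) has coefficient 5 n a_n at x^n (shift);
9 y(x) has coefficient 9 a_n at x^n.
Matching x^n: (n+2)(n+1) a_{n+2} + (5n + 9) a_n = 0.
Thus a_{n+2} = (-5n - 9) / ((n+1)(n+2)) * a_n.

Check with a_0 = 1, a_1 = 1 (apply the recurrence for n = 0, 1, 2, 3): a_0 = 1, a_1 = 1, a_2 = -9/2, a_3 = -7/3, a_4 = 57/8, a_5 = 14/5.

a_(n+2) = (-5n - 9) / ((n+1)(n+2)) * a_n; check: a_0 = 1, a_1 = 1, a_2 = -9/2, a_3 = -7/3, a_4 = 57/8, a_5 = 14/5


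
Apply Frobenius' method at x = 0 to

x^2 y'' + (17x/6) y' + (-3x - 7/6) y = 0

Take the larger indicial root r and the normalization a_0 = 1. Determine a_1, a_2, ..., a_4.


Write in Frobenius form y'' + (p(x)/x) y' + (q(x)/x^2) y = 0:
  p(x) = 17/6,  q(x) = -3x - 7/6.
Indicial equation: r(r-1) + (17/6) r + (-7/6) = 0 -> roots r_1 = 1/2, r_2 = -7/3.
Take r = r_1 = 1/2. Let y(x) = x^r sum_{n>=0} a_n x^n with a_0 = 1.
Substitute y = x^r sum a_n x^n and match x^{r+n}. The recurrence is
  D(n) a_n - 3 a_{n-1} = 0,  where D(n) = (r+n)(r+n-1) + (17/6)(r+n) + (-7/6).
  a_n = 3 / D(n) * a_{n-1}.
Since the indicial polynomial factors as (r - r_1)(r - r_2), D(n) = (r_1 + n - r_1)(r_1 + n - r_2) = n(n + 17/6).
Evaluating step by step (a_0 = 1):
  n = 1: D(1) = 1(1 + 17/6) = 23/6; numerator = 3(1) = 3; a_1 = (3)/(23/6) = 18/23
  n = 2: D(2) = 2(2 + 17/6) = 29/3; numerator = 3(18/23) = 54/23; a_2 = (54/23)/(29/3) = 162/667
  n = 3: D(3) = 3(3 + 17/6) = 35/2; numerator = 3(162/667) = 486/667; a_3 = (486/667)/(35/2) = 972/23345
  n = 4: D(4) = 4(4 + 17/6) = 82/3; numerator = 3(972/23345) = 2916/23345; a_4 = (2916/23345)/(82/3) = 4374/957145

r = 1/2; a_0 = 1; a_1 = 18/23; a_2 = 162/667; a_3 = 972/23345; a_4 = 4374/957145


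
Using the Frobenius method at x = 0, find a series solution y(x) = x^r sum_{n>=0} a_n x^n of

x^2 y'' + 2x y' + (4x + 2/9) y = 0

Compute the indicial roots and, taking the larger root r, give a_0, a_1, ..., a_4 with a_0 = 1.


Write in Frobenius form y'' + (p(x)/x) y' + (q(x)/x^2) y = 0:
  p(x) = 2,  q(x) = 4x + 2/9.
Indicial equation: r(r-1) + (2) r + (2/9) = 0 -> roots r_1 = -1/3, r_2 = -2/3.
Take r = r_1 = -1/3. Let y(x) = x^r sum_{n>=0} a_n x^n with a_0 = 1.
Substitute y = x^r sum a_n x^n and match x^{r+n}. The recurrence is
  D(n) a_n + 4 a_{n-1} = 0,  where D(n) = (r+n)(r+n-1) + (2)(r+n) + (2/9).
  a_n = -4 / D(n) * a_{n-1}.
Since the indicial polynomial factors as (r - r_1)(r - r_2), D(n) = (r_1 + n - r_1)(r_1 + n - r_2) = n(n + 1/3).
Evaluating step by step (a_0 = 1):
  n = 1: D(1) = 1(1 + 1/3) = 4/3; numerator = -4(1) = -4; a_1 = (-4)/(4/3) = -3
  n = 2: D(2) = 2(2 + 1/3) = 14/3; numerator = -4(-3) = 12; a_2 = (12)/(14/3) = 18/7
  n = 3: D(3) = 3(3 + 1/3) = 10; numerator = -4(18/7) = -72/7; a_3 = (-72/7)/(10) = -36/35
  n = 4: D(4) = 4(4 + 1/3) = 52/3; numerator = -4(-36/35) = 144/35; a_4 = (144/35)/(52/3) = 108/455

r = -1/3; a_0 = 1; a_1 = -3; a_2 = 18/7; a_3 = -36/35; a_4 = 108/455


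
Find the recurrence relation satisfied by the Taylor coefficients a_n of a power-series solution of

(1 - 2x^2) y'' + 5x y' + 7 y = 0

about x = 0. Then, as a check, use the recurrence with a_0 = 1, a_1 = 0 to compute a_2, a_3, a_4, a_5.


Substitute y = sum_n a_n x^n.
(1 - 2 x^2) y'' contributes (n+2)(n+1) a_{n+2} - 2 n(n-1) a_n at x^n.
5 x y'(x) contributes 5 n a_n at x^n.
7 y(x) contributes 7 a_n at x^n.
Matching x^n: (n+2)(n+1) a_{n+2} + (-2 n(n-1) + 5 n + 7) a_n = 0.
Thus a_{n+2} = (2 n(n-1) - 5 n - 7) / ((n+1)(n+2)) * a_n.

Check with a_0 = 1, a_1 = 0 (apply the recurrence for n = 0, 1, 2, 3): a_0 = 1, a_1 = 0, a_2 = -7/2, a_3 = 0, a_4 = 91/24, a_5 = 0.

a_(n+2) = (2 n(n-1) - 5 n - 7) / ((n+1)(n+2)) * a_n; check: a_0 = 1, a_1 = 0, a_2 = -7/2, a_3 = 0, a_4 = 91/24, a_5 = 0


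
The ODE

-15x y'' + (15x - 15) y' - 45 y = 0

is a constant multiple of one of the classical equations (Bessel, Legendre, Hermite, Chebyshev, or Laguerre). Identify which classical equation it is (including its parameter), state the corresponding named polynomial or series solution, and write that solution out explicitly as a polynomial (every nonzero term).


All three coefficients share the factor -15; dividing through by -15 gives  x y'' + (1 - x) y' + 3 y = 0.
This matches the Laguerre equation x y'' + (1 - x) y' + n y = 0 with n = 3; the polynomial solution is L_3(x).
With y = sum_k a_k x^k, matching x^k gives (k+1)k a_{k+1} + (k+1) a_{k+1} - k a_k + n a_k = 0, i.e. (k+1)^2 a_{k+1} = (k - n) a_k = (k - 3) a_k. The right side vanishes at k = 3, so the series terminates at degree 3.
Standard normalization L_n(0) = 1 gives a_0 = 1. Work upward with a_{k+1} = (k - 3) a_k / (k+1)^2:
  a_1 = (0 - 3)(1) / 1^2 = -3/1 = -3
  a_2 = (1 - 3)(-3) / 2^2 = 6/4 = 3/2
  a_3 = (2 - 3)(3/2) / 3^2 = (-3/2)/9 = -1/6
Hence L_3(x) = -x^3/6 + 3 x^2/2 - 3 x + 1.

L_3(x); series = -x^3/6 + 3 x^2/2 - 3 x + 1


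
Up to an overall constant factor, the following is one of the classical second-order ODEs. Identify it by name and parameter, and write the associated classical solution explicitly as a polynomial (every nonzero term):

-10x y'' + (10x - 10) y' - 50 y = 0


All three coefficients share the factor -10; dividing through by -10 gives  x y'' + (1 - x) y' + 5 y = 0.
This matches the Laguerre equation x y'' + (1 - x) y' + n y = 0 with n = 5; the polynomial solution is L_5(x).
With y = sum_k a_k x^k, matching x^k gives (k+1)k a_{k+1} + (k+1) a_{k+1} - k a_k + n a_k = 0, i.e. (k+1)^2 a_{k+1} = (k - n) a_k = (k - 5) a_k. The right side vanishes at k = 5, so the series terminates at degree 5.
Standard normalization L_n(0) = 1 gives a_0 = 1. Work upward with a_{k+1} = (k - 5) a_k / (k+1)^2:
  a_1 = (0 - 5)(1) / 1^2 = -5/1 = -5
  a_2 = (1 - 5)(-5) / 2^2 = 20/4 = 5
  a_3 = (2 - 5)(5) / 3^2 = -15/9 = -5/3
  a_4 = (3 - 5)(-5/3) / 4^2 = (10/3)/16 = 5/24
  a_5 = (4 - 5)(5/24) / 5^2 = (-5/24)/25 = -1/120
Hence L_5(x) = -x^5/120 + 5 x^4/24 - 5 x^3/3 + 5 x^2 - 5 x + 1.

L_5(x); series = -x^5/120 + 5 x^4/24 - 5 x^3/3 + 5 x^2 - 5 x + 1


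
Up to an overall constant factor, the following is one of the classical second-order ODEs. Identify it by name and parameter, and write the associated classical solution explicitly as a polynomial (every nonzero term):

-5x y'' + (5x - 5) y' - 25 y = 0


All three coefficients share the factor -5; dividing through by -5 gives  x y'' + (1 - x) y' + 5 y = 0.
This matches the Laguerre equation x y'' + (1 - x) y' + n y = 0 with n = 5; the polynomial solution is L_5(x).
With y = sum_k a_k x^k, matching x^k gives (k+1)k a_{k+1} + (k+1) a_{k+1} - k a_k + n a_k = 0, i.e. (k+1)^2 a_{k+1} = (k - n) a_k = (k - 5) a_k. The right side vanishes at k = 5, so the series terminates at degree 5.
Standard normalization L_n(0) = 1 gives a_0 = 1. Work upward with a_{k+1} = (k - 5) a_k / (k+1)^2:
  a_1 = (0 - 5)(1) / 1^2 = -5/1 = -5
  a_2 = (1 - 5)(-5) / 2^2 = 20/4 = 5
  a_3 = (2 - 5)(5) / 3^2 = -15/9 = -5/3
  a_4 = (3 - 5)(-5/3) / 4^2 = (10/3)/16 = 5/24
  a_5 = (4 - 5)(5/24) / 5^2 = (-5/24)/25 = -1/120
Hence L_5(x) = -x^5/120 + 5 x^4/24 - 5 x^3/3 + 5 x^2 - 5 x + 1.

L_5(x); series = -x^5/120 + 5 x^4/24 - 5 x^3/3 + 5 x^2 - 5 x + 1


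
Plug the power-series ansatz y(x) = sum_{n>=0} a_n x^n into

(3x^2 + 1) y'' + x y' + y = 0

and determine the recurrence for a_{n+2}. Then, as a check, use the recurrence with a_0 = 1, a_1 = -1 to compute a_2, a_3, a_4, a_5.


Substitute y = sum_n a_n x^n.
(1 + 3 x^2) y'' contributes (n+2)(n+1) a_{n+2} + 3 n(n-1) a_n at x^n.
x y'(x) contributes n a_n at x^n.
y(x) contributes 1 a_n at x^n.
Matching x^n: (n+2)(n+1) a_{n+2} + (3 n(n-1) + n + 1) a_n = 0.
Thus a_{n+2} = (-3 n(n-1) - n - 1) / ((n+1)(n+2)) * a_n.

Check with a_0 = 1, a_1 = -1 (apply the recurrence for n = 0, 1, 2, 3): a_0 = 1, a_1 = -1, a_2 = -1/2, a_3 = 1/3, a_4 = 3/8, a_5 = -11/30.

a_(n+2) = (-3 n(n-1) - n - 1) / ((n+1)(n+2)) * a_n; check: a_0 = 1, a_1 = -1, a_2 = -1/2, a_3 = 1/3, a_4 = 3/8, a_5 = -11/30


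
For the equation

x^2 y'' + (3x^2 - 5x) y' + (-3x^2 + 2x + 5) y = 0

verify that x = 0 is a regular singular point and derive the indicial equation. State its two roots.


Divide by x^2 to reach normal form y'' + P_1(x) y' + P_2(x) y = 0 with P_1(x) = 3 - 5/x and P_2(x) = -3 + 2/x + 5/x^2.
x = 0 is a singular point because the y'-coefficient 3 - 5/x has a pole at x = 0 and the y-coefficient -3 + 2/x + 5/x^2 has a pole at x = 0.
It is a regular singular point because x P_1(x) = p(x) = 3x - 5 and x^2 P_2(x) = q(x) = -3x^2 + 2x + 5 are polynomials, hence analytic at x = 0.
p(0) = -5,  q(0) = 5.
Indicial equation: r(r-1) + p(0) r + q(0) = 0, i.e. r^2 + (p(0) - 1) r + q(0) = 0, i.e. r^2 - 6 r + 5 = 0.
Discriminant: (-6)^2 - 4(5) = 16, so r = (6 ± 4)/2.
Solving: r_1 = 5, r_2 = 1.

indicial: r^2 - 6 r + 5 = 0; roots r_1 = 5, r_2 = 1


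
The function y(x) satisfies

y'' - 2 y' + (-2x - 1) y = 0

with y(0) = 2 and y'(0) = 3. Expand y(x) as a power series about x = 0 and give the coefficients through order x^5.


Ansatz: y(x) = sum_{n>=0} a_n x^n, so y'(x) = sum_{n>=1} n a_n x^(n-1) and y''(x) = sum_{n>=2} n(n-1) a_n x^(n-2).
Substitute into P(x) y'' + Q(x) y' + R(x) y = 0 with P(x) = 1, Q(x) = -2, R(x) = -2x - 1, and match powers of x.
Initial conditions: a_0 = 2, a_1 = 3.
Setting the coefficient of each power of x to zero and solving order by order (substituting the coefficients already found):
  x^0: 2 a_2 - 2 a_1 - a_0 = 0  ->  2 a_2 = 2 a_1 + a_0 = 8  ->  a_2 = 4
  x^1: 6 a_3 - 4 a_2 - a_1 - 2 a_0 = 0  ->  6 a_3 = 4 a_2 + a_1 + 2 a_0 = 23  ->  a_3 = 23/6
  x^2: 12 a_4 - 6 a_3 - a_2 - 2 a_1 = 0  ->  12 a_4 = 6 a_3 + a_2 + 2 a_1 = 33  ->  a_4 = 11/4
  x^3: 20 a_5 - 8 a_4 - a_3 - 2 a_2 = 0  ->  20 a_5 = 8 a_4 + a_3 + 2 a_2 = 203/6  ->  a_5 = 203/120
Truncated series: y(x) = 2 + 3 x + 4 x^2 + (23/6) x^3 + (11/4) x^4 + (203/120) x^5 + O(x^6).

a_0 = 2; a_1 = 3; a_2 = 4; a_3 = 23/6; a_4 = 11/4; a_5 = 203/120


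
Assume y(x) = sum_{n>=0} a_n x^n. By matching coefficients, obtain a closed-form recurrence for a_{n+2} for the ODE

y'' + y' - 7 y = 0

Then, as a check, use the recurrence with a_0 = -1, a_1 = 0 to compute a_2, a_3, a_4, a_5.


Substitute y = sum_n a_n x^n.
y''(x) has coefficient (n+2)(n+1) a_{n+2} at x^n;
y'(x) has coefficient (n+1) a_{n+1} at x^n;
-7 y(x) has coefficient -7 a_n at x^n.
Matching x^n: (n+2)(n+1) a_{n+2} + (n+1) a_{n+1} - 7 a_n = 0.
Thus a_{n+2} = [-(n+1) a_{n+1} + 7 a_n] / ((n+1)(n+2)).

Check with a_0 = -1, a_1 = 0 (apply the recurrence for n = 0, 1, 2, 3): a_0 = -1, a_1 = 0, a_2 = -7/2, a_3 = 7/6, a_4 = -7/3, a_5 = 7/8.

a_(n+2) = [-(n+1) a_(n+1) + 7 a_n] / ((n+1)(n+2)); check: a_0 = -1, a_1 = 0, a_2 = -7/2, a_3 = 7/6, a_4 = -7/3, a_5 = 7/8


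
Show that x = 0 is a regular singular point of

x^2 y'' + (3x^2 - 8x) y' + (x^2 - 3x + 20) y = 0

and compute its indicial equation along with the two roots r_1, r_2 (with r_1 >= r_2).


Divide by x^2 to reach normal form y'' + P_1(x) y' + P_2(x) y = 0 with P_1(x) = 3 - 8/x and P_2(x) = 1 - 3/x + 20/x^2.
x = 0 is a singular point because the y'-coefficient 3 - 8/x has a pole at x = 0 and the y-coefficient 1 - 3/x + 20/x^2 has a pole at x = 0.
It is a regular singular point because x P_1(x) = p(x) = 3x - 8 and x^2 P_2(x) = q(x) = x^2 - 3x + 20 are polynomials, hence analytic at x = 0.
p(0) = -8,  q(0) = 20.
Indicial equation: r(r-1) + p(0) r + q(0) = 0, i.e. r^2 + (p(0) - 1) r + q(0) = 0, i.e. r^2 - 9 r + 20 = 0.
Discriminant: (-9)^2 - 4(20) = 1, so r = (9 ± 1)/2.
Solving: r_1 = 5, r_2 = 4.

indicial: r^2 - 9 r + 20 = 0; roots r_1 = 5, r_2 = 4


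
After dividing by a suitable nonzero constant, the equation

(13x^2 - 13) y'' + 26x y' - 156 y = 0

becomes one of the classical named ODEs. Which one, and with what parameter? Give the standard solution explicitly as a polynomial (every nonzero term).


All three coefficients share the factor -13; dividing through by -13 gives  (1 - x^2) y'' - 2x y' + 12 y = 0.
This matches the Legendre equation (1 - x^2) y'' - 2x y' + n(n+1) y = 0 (note the -2x y' term) with n(n+1) = 12, so n = 3; the polynomial solution is P_3(x).
With y = sum_k a_k x^k, matching x^k gives (k+2)(k+1) a_{k+2} = [k(k+1) - n(n+1)] a_k = (k - 3)(k + 4) a_k. The right side vanishes at k = 3, so the series with the parity of 3 terminates at degree 3.
Standard normalization (P_n(1) = 1): leading coefficient (2n)!/(2^n (n!)^2) = 720/(8*36) = 5/2, so a_3 = 5/2. Work downward with a_k = (k+1)(k+2) a_{k+2} / ((k - 3)(k + 4)):
  a_1 = (2)(3)(5/2) / ((1 - 3)(1 + 4)) = 15/(-10) = -3/2
Hence P_3(x) = 5 x^3/2 - 3 x/2.

P_3(x); series = 5 x^3/2 - 3 x/2


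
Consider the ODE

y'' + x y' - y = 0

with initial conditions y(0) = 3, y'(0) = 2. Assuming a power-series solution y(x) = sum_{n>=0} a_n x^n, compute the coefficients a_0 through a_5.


Ansatz: y(x) = sum_{n>=0} a_n x^n, so y'(x) = sum_{n>=1} n a_n x^(n-1) and y''(x) = sum_{n>=2} n(n-1) a_n x^(n-2).
Substitute into P(x) y'' + Q(x) y' + R(x) y = 0 with P(x) = 1, Q(x) = x, R(x) = -1, and match powers of x.
Initial conditions: a_0 = 3, a_1 = 2.
Setting the coefficient of each power of x to zero and solving order by order (substituting the coefficients already found):
  x^0: 2 a_2 - a_0 = 0  ->  2 a_2 = a_0 = 3  ->  a_2 = 3/2
  x^1: 6 a_3 = 0  ->  a_3 = 0
  x^2: 12 a_4 + a_2 = 0  ->  12 a_4 = -a_2 = -3/2  ->  a_4 = -1/8
  x^3: 20 a_5 + 2 a_3 = 0  ->  20 a_5 = -2 a_3 = 0  ->  a_5 = 0
Truncated series: y(x) = 3 + 2 x + (3/2) x^2 - (1/8) x^4 + O(x^6).

a_0 = 3; a_1 = 2; a_2 = 3/2; a_3 = 0; a_4 = -1/8; a_5 = 0


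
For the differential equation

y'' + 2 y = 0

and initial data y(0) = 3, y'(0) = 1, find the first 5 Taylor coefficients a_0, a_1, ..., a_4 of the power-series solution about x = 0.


Ansatz: y(x) = sum_{n>=0} a_n x^n, so y'(x) = sum_{n>=1} n a_n x^(n-1) and y''(x) = sum_{n>=2} n(n-1) a_n x^(n-2).
Substitute into P(x) y'' + Q(x) y' + R(x) y = 0 with P(x) = 1, Q(x) = 0, R(x) = 2, and match powers of x.
Initial conditions: a_0 = 3, a_1 = 1.
Setting the coefficient of each power of x to zero and solving order by order (substituting the coefficients already found):
  x^0: 2 a_2 + 2 a_0 = 0  ->  2 a_2 = -2 a_0 = -6  ->  a_2 = -3
  x^1: 6 a_3 + 2 a_1 = 0  ->  6 a_3 = -2 a_1 = -2  ->  a_3 = -1/3
  x^2: 12 a_4 + 2 a_2 = 0  ->  12 a_4 = -2 a_2 = 6  ->  a_4 = 1/2
Truncated series: y(x) = 3 + x - 3 x^2 - (1/3) x^3 + (1/2) x^4 + O(x^5).

a_0 = 3; a_1 = 1; a_2 = -3; a_3 = -1/3; a_4 = 1/2


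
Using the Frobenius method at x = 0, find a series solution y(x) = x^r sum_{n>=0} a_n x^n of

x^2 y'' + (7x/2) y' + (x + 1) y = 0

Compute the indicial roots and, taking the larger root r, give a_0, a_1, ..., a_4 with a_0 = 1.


Write in Frobenius form y'' + (p(x)/x) y' + (q(x)/x^2) y = 0:
  p(x) = 7/2,  q(x) = x + 1.
Indicial equation: r(r-1) + (7/2) r + (1) = 0 -> roots r_1 = -1/2, r_2 = -2.
Take r = r_1 = -1/2. Let y(x) = x^r sum_{n>=0} a_n x^n with a_0 = 1.
Substitute y = x^r sum a_n x^n and match x^{r+n}. The recurrence is
  D(n) a_n + 1 a_{n-1} = 0,  where D(n) = (r+n)(r+n-1) + (7/2)(r+n) + (1).
  a_n = -1 / D(n) * a_{n-1}.
Since the indicial polynomial factors as (r - r_1)(r - r_2), D(n) = (r_1 + n - r_1)(r_1 + n - r_2) = n(n + 3/2).
Evaluating step by step (a_0 = 1):
  n = 1: D(1) = 1(1 + 3/2) = 5/2; numerator = -1(1) = -1; a_1 = (-1)/(5/2) = -2/5
  n = 2: D(2) = 2(2 + 3/2) = 7; numerator = -1(-2/5) = 2/5; a_2 = (2/5)/(7) = 2/35
  n = 3: D(3) = 3(3 + 3/2) = 27/2; numerator = -1(2/35) = -2/35; a_3 = (-2/35)/(27/2) = -4/945
  n = 4: D(4) = 4(4 + 3/2) = 22; numerator = -1(-4/945) = 4/945; a_4 = (4/945)/(22) = 2/10395

r = -1/2; a_0 = 1; a_1 = -2/5; a_2 = 2/35; a_3 = -4/945; a_4 = 2/10395


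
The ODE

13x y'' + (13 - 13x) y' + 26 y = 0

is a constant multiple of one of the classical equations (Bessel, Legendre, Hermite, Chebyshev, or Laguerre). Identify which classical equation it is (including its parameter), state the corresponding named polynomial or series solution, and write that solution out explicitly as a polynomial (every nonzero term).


All three coefficients share the factor 13; dividing through by 13 gives  x y'' + (1 - x) y' + 2 y = 0.
This matches the Laguerre equation x y'' + (1 - x) y' + n y = 0 with n = 2; the polynomial solution is L_2(x).
With y = sum_k a_k x^k, matching x^k gives (k+1)k a_{k+1} + (k+1) a_{k+1} - k a_k + n a_k = 0, i.e. (k+1)^2 a_{k+1} = (k - n) a_k = (k - 2) a_k. The right side vanishes at k = 2, so the series terminates at degree 2.
Standard normalization L_n(0) = 1 gives a_0 = 1. Work upward with a_{k+1} = (k - 2) a_k / (k+1)^2:
  a_1 = (0 - 2)(1) / 1^2 = -2/1 = -2
  a_2 = (1 - 2)(-2) / 2^2 = 2/4 = 1/2
Hence L_2(x) = x^2/2 - 2 x + 1.

L_2(x); series = x^2/2 - 2 x + 1


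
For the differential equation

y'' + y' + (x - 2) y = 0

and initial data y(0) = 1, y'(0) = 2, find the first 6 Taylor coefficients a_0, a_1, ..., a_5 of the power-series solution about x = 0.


Ansatz: y(x) = sum_{n>=0} a_n x^n, so y'(x) = sum_{n>=1} n a_n x^(n-1) and y''(x) = sum_{n>=2} n(n-1) a_n x^(n-2).
Substitute into P(x) y'' + Q(x) y' + R(x) y = 0 with P(x) = 1, Q(x) = 1, R(x) = x - 2, and match powers of x.
Initial conditions: a_0 = 1, a_1 = 2.
Setting the coefficient of each power of x to zero and solving order by order (substituting the coefficients already found):
  x^0: 2 a_2 + a_1 - 2 a_0 = 0  ->  2 a_2 = -a_1 + 2 a_0 = 0  ->  a_2 = 0
  x^1: 6 a_3 + 2 a_2 - 2 a_1 + a_0 = 0  ->  6 a_3 = -2 a_2 + 2 a_1 - a_0 = 3  ->  a_3 = 1/2
  x^2: 12 a_4 + 3 a_3 - 2 a_2 + a_1 = 0  ->  12 a_4 = -3 a_3 + 2 a_2 - a_1 = -7/2  ->  a_4 = -7/24
  x^3: 20 a_5 + 4 a_4 - 2 a_3 + a_2 = 0  ->  20 a_5 = -4 a_4 + 2 a_3 - a_2 = 13/6  ->  a_5 = 13/120
Truncated series: y(x) = 1 + 2 x + (1/2) x^3 - (7/24) x^4 + (13/120) x^5 + O(x^6).

a_0 = 1; a_1 = 2; a_2 = 0; a_3 = 1/2; a_4 = -7/24; a_5 = 13/120


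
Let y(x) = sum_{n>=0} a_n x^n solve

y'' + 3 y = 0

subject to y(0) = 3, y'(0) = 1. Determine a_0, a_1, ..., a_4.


Ansatz: y(x) = sum_{n>=0} a_n x^n, so y'(x) = sum_{n>=1} n a_n x^(n-1) and y''(x) = sum_{n>=2} n(n-1) a_n x^(n-2).
Substitute into P(x) y'' + Q(x) y' + R(x) y = 0 with P(x) = 1, Q(x) = 0, R(x) = 3, and match powers of x.
Initial conditions: a_0 = 3, a_1 = 1.
Setting the coefficient of each power of x to zero and solving order by order (substituting the coefficients already found):
  x^0: 2 a_2 + 3 a_0 = 0  ->  2 a_2 = -3 a_0 = -9  ->  a_2 = -9/2
  x^1: 6 a_3 + 3 a_1 = 0  ->  6 a_3 = -3 a_1 = -3  ->  a_3 = -1/2
  x^2: 12 a_4 + 3 a_2 = 0  ->  12 a_4 = -3 a_2 = 27/2  ->  a_4 = 9/8
Truncated series: y(x) = 3 + x - (9/2) x^2 - (1/2) x^3 + (9/8) x^4 + O(x^5).

a_0 = 3; a_1 = 1; a_2 = -9/2; a_3 = -1/2; a_4 = 9/8


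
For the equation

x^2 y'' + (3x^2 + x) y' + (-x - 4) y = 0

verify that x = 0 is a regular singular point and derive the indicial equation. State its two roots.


Divide by x^2 to reach normal form y'' + P_1(x) y' + P_2(x) y = 0 with P_1(x) = 3 + 1/x and P_2(x) = -1/x - 4/x^2.
x = 0 is a singular point because the y'-coefficient 3 + 1/x has a pole at x = 0 and the y-coefficient -1/x - 4/x^2 has a pole at x = 0.
It is a regular singular point because x P_1(x) = p(x) = 3x + 1 and x^2 P_2(x) = q(x) = -x - 4 are polynomials, hence analytic at x = 0.
p(0) = 1,  q(0) = -4.
Indicial equation: r(r-1) + p(0) r + q(0) = 0, i.e. r^2 + (p(0) - 1) r + q(0) = 0, i.e. r^2 - 4 = 0.
Discriminant: (0)^2 - 4(-4) = 16, so r = (0 ± 4)/2.
Solving: r_1 = 2, r_2 = -2.

indicial: r^2 - 4 = 0; roots r_1 = 2, r_2 = -2


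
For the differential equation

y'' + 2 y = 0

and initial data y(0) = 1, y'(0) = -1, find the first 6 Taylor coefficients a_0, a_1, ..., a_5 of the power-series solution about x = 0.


Ansatz: y(x) = sum_{n>=0} a_n x^n, so y'(x) = sum_{n>=1} n a_n x^(n-1) and y''(x) = sum_{n>=2} n(n-1) a_n x^(n-2).
Substitute into P(x) y'' + Q(x) y' + R(x) y = 0 with P(x) = 1, Q(x) = 0, R(x) = 2, and match powers of x.
Initial conditions: a_0 = 1, a_1 = -1.
Setting the coefficient of each power of x to zero and solving order by order (substituting the coefficients already found):
  x^0: 2 a_2 + 2 a_0 = 0  ->  2 a_2 = -2 a_0 = -2  ->  a_2 = -1
  x^1: 6 a_3 + 2 a_1 = 0  ->  6 a_3 = -2 a_1 = 2  ->  a_3 = 1/3
  x^2: 12 a_4 + 2 a_2 = 0  ->  12 a_4 = -2 a_2 = 2  ->  a_4 = 1/6
  x^3: 20 a_5 + 2 a_3 = 0  ->  20 a_5 = -2 a_3 = -2/3  ->  a_5 = -1/30
Truncated series: y(x) = 1 - x - x^2 + (1/3) x^3 + (1/6) x^4 - (1/30) x^5 + O(x^6).

a_0 = 1; a_1 = -1; a_2 = -1; a_3 = 1/3; a_4 = 1/6; a_5 = -1/30


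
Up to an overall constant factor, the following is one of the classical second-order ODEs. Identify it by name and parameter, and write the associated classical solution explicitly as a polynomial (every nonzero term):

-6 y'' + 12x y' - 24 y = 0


All three coefficients share the factor -6; dividing through by -6 gives  y'' - 2x y' + 4 y = 0.
This matches the Hermite equation y'' - 2x y' + 2n y = 0 with 2n = 4, so n = 2; the polynomial solution is H_2(x).
With y = sum_k a_k x^k, matching x^k gives (k+2)(k+1) a_{k+2} = 2(k - n) a_k = 2(k - 2) a_k. The right side vanishes at k = 2, so the series with the parity of 2 terminates at degree 2.
Standard normalization: leading coefficient of H_n is 2^n, so a_2 = 2^2 = 4. Work downward with a_k = (k+1)(k+2) a_{k+2} / (2(k - n)):
  a_0 = (1)(2)(4) / (2(0 - 2)) = 8/(-4) = -2
Hence H_2(x) = 4 x^2 - 2.

H_2(x); series = 4 x^2 - 2


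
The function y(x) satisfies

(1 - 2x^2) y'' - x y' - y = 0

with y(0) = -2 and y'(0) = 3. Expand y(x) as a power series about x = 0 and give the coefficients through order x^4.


Ansatz: y(x) = sum_{n>=0} a_n x^n, so y'(x) = sum_{n>=1} n a_n x^(n-1) and y''(x) = sum_{n>=2} n(n-1) a_n x^(n-2).
Substitute into P(x) y'' + Q(x) y' + R(x) y = 0 with P(x) = 1 - 2x^2, Q(x) = -x, R(x) = -1, and match powers of x.
Initial conditions: a_0 = -2, a_1 = 3.
Setting the coefficient of each power of x to zero and solving order by order (substituting the coefficients already found):
  x^0: 2 a_2 - a_0 = 0  ->  2 a_2 = a_0 = -2  ->  a_2 = -1
  x^1: 6 a_3 - 2 a_1 = 0  ->  6 a_3 = 2 a_1 = 6  ->  a_3 = 1
  x^2: 12 a_4 - 7 a_2 = 0  ->  12 a_4 = 7 a_2 = -7  ->  a_4 = -7/12
Truncated series: y(x) = -2 + 3 x - x^2 + x^3 - (7/12) x^4 + O(x^5).

a_0 = -2; a_1 = 3; a_2 = -1; a_3 = 1; a_4 = -7/12


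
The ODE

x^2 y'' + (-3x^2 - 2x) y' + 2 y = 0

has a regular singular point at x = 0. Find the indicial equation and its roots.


Divide by x^2 to reach normal form y'' + P_1(x) y' + P_2(x) y = 0 with P_1(x) = -3 - 2/x and P_2(x) = 2/x^2.
x = 0 is a singular point because the y'-coefficient -3 - 2/x has a pole at x = 0 and the y-coefficient 2/x^2 has a pole at x = 0.
It is a regular singular point because x P_1(x) = p(x) = -3x - 2 and x^2 P_2(x) = q(x) = 2 are polynomials, hence analytic at x = 0.
p(0) = -2,  q(0) = 2.
Indicial equation: r(r-1) + p(0) r + q(0) = 0, i.e. r^2 + (p(0) - 1) r + q(0) = 0, i.e. r^2 - 3 r + 2 = 0.
Discriminant: (-3)^2 - 4(2) = 1, so r = (3 ± 1)/2.
Solving: r_1 = 2, r_2 = 1.

indicial: r^2 - 3 r + 2 = 0; roots r_1 = 2, r_2 = 1


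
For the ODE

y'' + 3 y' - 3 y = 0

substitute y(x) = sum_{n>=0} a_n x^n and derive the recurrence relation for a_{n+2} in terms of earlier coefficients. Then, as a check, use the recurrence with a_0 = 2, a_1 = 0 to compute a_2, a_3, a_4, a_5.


Substitute y = sum_n a_n x^n.
y''(x) has coefficient (n+2)(n+1) a_{n+2} at x^n;
3 y'(x) has coefficient 3 (n+1) a_{n+1} at x^n;
-3 y(x) has coefficient -3 a_n at x^n.
Matching x^n: (n+2)(n+1) a_{n+2} + 3 (n+1) a_{n+1} - 3 a_n = 0.
Thus a_{n+2} = [-3 (n+1) a_{n+1} + 3 a_n] / ((n+1)(n+2)).

Check with a_0 = 2, a_1 = 0 (apply the recurrence for n = 0, 1, 2, 3): a_0 = 2, a_1 = 0, a_2 = 3, a_3 = -3, a_4 = 3, a_5 = -9/4.

a_(n+2) = [-3 (n+1) a_(n+1) + 3 a_n] / ((n+1)(n+2)); check: a_0 = 2, a_1 = 0, a_2 = 3, a_3 = -3, a_4 = 3, a_5 = -9/4


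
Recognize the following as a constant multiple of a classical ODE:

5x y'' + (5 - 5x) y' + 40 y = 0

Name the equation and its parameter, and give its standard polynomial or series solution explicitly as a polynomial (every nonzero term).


All three coefficients share the factor 5; dividing through by 5 gives  x y'' + (1 - x) y' + 8 y = 0.
This matches the Laguerre equation x y'' + (1 - x) y' + n y = 0 with n = 8; the polynomial solution is L_8(x).
With y = sum_k a_k x^k, matching x^k gives (k+1)k a_{k+1} + (k+1) a_{k+1} - k a_k + n a_k = 0, i.e. (k+1)^2 a_{k+1} = (k - n) a_k = (k - 8) a_k. The right side vanishes at k = 8, so the series terminates at degree 8.
Standard normalization L_n(0) = 1 gives a_0 = 1. Work upward with a_{k+1} = (k - 8) a_k / (k+1)^2:
  a_1 = (0 - 8)(1) / 1^2 = -8/1 = -8
  a_2 = (1 - 8)(-8) / 2^2 = 56/4 = 14
  a_3 = (2 - 8)(14) / 3^2 = -84/9 = -28/3
  a_4 = (3 - 8)(-28/3) / 4^2 = (140/3)/16 = 35/12
  a_5 = (4 - 8)(35/12) / 5^2 = (-35/3)/25 = -7/15
  a_6 = (5 - 8)(-7/15) / 6^2 = (7/5)/36 = 7/180
  a_7 = (6 - 8)(7/180) / 7^2 = (-7/90)/49 = -1/630
  a_8 = (7 - 8)(-1/630) / 8^2 = (1/630)/64 = 1/40320
Hence L_8(x) = x^8/40320 - x^7/630 + 7 x^6/180 - 7 x^5/15 + 35 x^4/12 - 28 x^3/3 + 14 x^2 - 8 x + 1.

L_8(x); series = x^8/40320 - x^7/630 + 7 x^6/180 - 7 x^5/15 + 35 x^4/12 - 28 x^3/3 + 14 x^2 - 8 x + 1


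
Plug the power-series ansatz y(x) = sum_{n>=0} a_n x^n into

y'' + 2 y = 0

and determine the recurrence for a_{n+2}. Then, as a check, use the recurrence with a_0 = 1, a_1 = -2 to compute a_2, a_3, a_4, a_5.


Substitute y = sum_n a_n x^n into y'' + (const) y = 0.
y''(x) = sum_{n>=0} (n+2)(n+1) a_{n+2} x^n.
The ODE becomes sum_n [(n+2)(n+1) a_{n+2} + 2 a_n] x^n = 0.
Setting each coefficient to zero gives the recurrence:
  (n+2)(n+1) a_{n+2} + 2 a_n = 0,
  a_{n+2} = -2 / ((n+1)(n+2)) a_n.

Check with a_0 = 1, a_1 = -2 (apply the recurrence for n = 0, 1, 2, 3): a_0 = 1, a_1 = -2, a_2 = -1, a_3 = 2/3, a_4 = 1/6, a_5 = -1/15.

a_{n+2} = -2/((n+1)(n+2)) * a_n; check: a_0 = 1, a_1 = -2, a_2 = -1, a_3 = 2/3, a_4 = 1/6, a_5 = -1/15


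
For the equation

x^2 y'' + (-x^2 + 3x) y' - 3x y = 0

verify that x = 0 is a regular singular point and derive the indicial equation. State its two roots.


Divide by x^2 to reach normal form y'' + P_1(x) y' + P_2(x) y = 0 with P_1(x) = -1 + 3/x and P_2(x) = -3/x.
x = 0 is a singular point because the y'-coefficient -1 + 3/x has a pole at x = 0 and the y-coefficient -3/x has a pole at x = 0.
It is a regular singular point because x P_1(x) = p(x) = 3 - x and x^2 P_2(x) = q(x) = -3x are polynomials, hence analytic at x = 0.
p(0) = 3,  q(0) = 0.
Indicial equation: r(r-1) + p(0) r + q(0) = 0, i.e. r^2 + (p(0) - 1) r + q(0) = 0, i.e. r^2 + 2 r = 0.
Discriminant: (2)^2 - 4(0) = 4, so r = (-2 ± 2)/2.
Solving: r_1 = 0, r_2 = -2.

indicial: r^2 + 2 r = 0; roots r_1 = 0, r_2 = -2


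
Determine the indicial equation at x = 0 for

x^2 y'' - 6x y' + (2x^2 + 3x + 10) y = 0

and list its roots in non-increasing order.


Divide by x^2 to reach normal form y'' + P_1(x) y' + P_2(x) y = 0 with P_1(x) = -6/x and P_2(x) = 2 + 3/x + 10/x^2.
x = 0 is a singular point because the y'-coefficient -6/x has a pole at x = 0 and the y-coefficient 2 + 3/x + 10/x^2 has a pole at x = 0.
It is a regular singular point because x P_1(x) = p(x) = -6 and x^2 P_2(x) = q(x) = 2x^2 + 3x + 10 are polynomials, hence analytic at x = 0.
p(0) = -6,  q(0) = 10.
Indicial equation: r(r-1) + p(0) r + q(0) = 0, i.e. r^2 + (p(0) - 1) r + q(0) = 0, i.e. r^2 - 7 r + 10 = 0.
Discriminant: (-7)^2 - 4(10) = 9, so r = (7 ± 3)/2.
Solving: r_1 = 5, r_2 = 2.

indicial: r^2 - 7 r + 10 = 0; roots r_1 = 5, r_2 = 2


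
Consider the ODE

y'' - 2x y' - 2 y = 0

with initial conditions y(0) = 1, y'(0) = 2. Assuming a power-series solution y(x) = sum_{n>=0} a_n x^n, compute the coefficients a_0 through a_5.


Ansatz: y(x) = sum_{n>=0} a_n x^n, so y'(x) = sum_{n>=1} n a_n x^(n-1) and y''(x) = sum_{n>=2} n(n-1) a_n x^(n-2).
Substitute into P(x) y'' + Q(x) y' + R(x) y = 0 with P(x) = 1, Q(x) = -2x, R(x) = -2, and match powers of x.
Initial conditions: a_0 = 1, a_1 = 2.
Setting the coefficient of each power of x to zero and solving order by order (substituting the coefficients already found):
  x^0: 2 a_2 - 2 a_0 = 0  ->  2 a_2 = 2 a_0 = 2  ->  a_2 = 1
  x^1: 6 a_3 - 4 a_1 = 0  ->  6 a_3 = 4 a_1 = 8  ->  a_3 = 4/3
  x^2: 12 a_4 - 6 a_2 = 0  ->  12 a_4 = 6 a_2 = 6  ->  a_4 = 1/2
  x^3: 20 a_5 - 8 a_3 = 0  ->  20 a_5 = 8 a_3 = 32/3  ->  a_5 = 8/15
Truncated series: y(x) = 1 + 2 x + x^2 + (4/3) x^3 + (1/2) x^4 + (8/15) x^5 + O(x^6).

a_0 = 1; a_1 = 2; a_2 = 1; a_3 = 4/3; a_4 = 1/2; a_5 = 8/15


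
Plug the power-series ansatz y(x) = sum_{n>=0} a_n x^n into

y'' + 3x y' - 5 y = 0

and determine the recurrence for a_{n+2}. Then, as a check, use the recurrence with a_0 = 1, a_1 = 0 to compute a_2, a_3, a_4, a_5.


Substitute y = sum_n a_n x^n.
y''(x) has coefficient (n+2)(n+1) a_{n+2} at x^n;
3 x y'(x) has coefficient 3 n a_n at x^n (shift);
-5 y(x) has coefficient -5 a_n at x^n.
Matching x^n: (n+2)(n+1) a_{n+2} + (3n - 5) a_n = 0.
Thus a_{n+2} = (-3n + 5) / ((n+1)(n+2)) * a_n.

Check with a_0 = 1, a_1 = 0 (apply the recurrence for n = 0, 1, 2, 3): a_0 = 1, a_1 = 0, a_2 = 5/2, a_3 = 0, a_4 = -5/24, a_5 = 0.

a_(n+2) = (-3n + 5) / ((n+1)(n+2)) * a_n; check: a_0 = 1, a_1 = 0, a_2 = 5/2, a_3 = 0, a_4 = -5/24, a_5 = 0


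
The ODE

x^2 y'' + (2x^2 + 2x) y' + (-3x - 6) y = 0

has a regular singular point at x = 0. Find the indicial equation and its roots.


Divide by x^2 to reach normal form y'' + P_1(x) y' + P_2(x) y = 0 with P_1(x) = 2 + 2/x and P_2(x) = -3/x - 6/x^2.
x = 0 is a singular point because the y'-coefficient 2 + 2/x has a pole at x = 0 and the y-coefficient -3/x - 6/x^2 has a pole at x = 0.
It is a regular singular point because x P_1(x) = p(x) = 2x + 2 and x^2 P_2(x) = q(x) = -3x - 6 are polynomials, hence analytic at x = 0.
p(0) = 2,  q(0) = -6.
Indicial equation: r(r-1) + p(0) r + q(0) = 0, i.e. r^2 + (p(0) - 1) r + q(0) = 0, i.e. r^2 + 1 r - 6 = 0.
Discriminant: (1)^2 - 4(-6) = 25, so r = (-1 ± 5)/2.
Solving: r_1 = 2, r_2 = -3.

indicial: r^2 + 1 r - 6 = 0; roots r_1 = 2, r_2 = -3


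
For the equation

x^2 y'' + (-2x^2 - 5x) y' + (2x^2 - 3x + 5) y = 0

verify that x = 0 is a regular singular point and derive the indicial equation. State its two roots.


Divide by x^2 to reach normal form y'' + P_1(x) y' + P_2(x) y = 0 with P_1(x) = -2 - 5/x and P_2(x) = 2 - 3/x + 5/x^2.
x = 0 is a singular point because the y'-coefficient -2 - 5/x has a pole at x = 0 and the y-coefficient 2 - 3/x + 5/x^2 has a pole at x = 0.
It is a regular singular point because x P_1(x) = p(x) = -2x - 5 and x^2 P_2(x) = q(x) = 2x^2 - 3x + 5 are polynomials, hence analytic at x = 0.
p(0) = -5,  q(0) = 5.
Indicial equation: r(r-1) + p(0) r + q(0) = 0, i.e. r^2 + (p(0) - 1) r + q(0) = 0, i.e. r^2 - 6 r + 5 = 0.
Discriminant: (-6)^2 - 4(5) = 16, so r = (6 ± 4)/2.
Solving: r_1 = 5, r_2 = 1.

indicial: r^2 - 6 r + 5 = 0; roots r_1 = 5, r_2 = 1


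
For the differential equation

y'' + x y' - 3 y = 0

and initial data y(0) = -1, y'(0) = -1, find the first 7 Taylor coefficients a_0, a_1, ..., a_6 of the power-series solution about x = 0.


Ansatz: y(x) = sum_{n>=0} a_n x^n, so y'(x) = sum_{n>=1} n a_n x^(n-1) and y''(x) = sum_{n>=2} n(n-1) a_n x^(n-2).
Substitute into P(x) y'' + Q(x) y' + R(x) y = 0 with P(x) = 1, Q(x) = x, R(x) = -3, and match powers of x.
Initial conditions: a_0 = -1, a_1 = -1.
Setting the coefficient of each power of x to zero and solving order by order (substituting the coefficients already found):
  x^0: 2 a_2 - 3 a_0 = 0  ->  2 a_2 = 3 a_0 = -3  ->  a_2 = -3/2
  x^1: 6 a_3 - 2 a_1 = 0  ->  6 a_3 = 2 a_1 = -2  ->  a_3 = -1/3
  x^2: 12 a_4 - a_2 = 0  ->  12 a_4 = a_2 = -3/2  ->  a_4 = -1/8
  x^3: 20 a_5 = 0  ->  a_5 = 0
  x^4: 30 a_6 + a_4 = 0  ->  30 a_6 = -a_4 = 1/8  ->  a_6 = 1/240
Truncated series: y(x) = -1 - x - (3/2) x^2 - (1/3) x^3 - (1/8) x^4 + (1/240) x^6 + O(x^7).

a_0 = -1; a_1 = -1; a_2 = -3/2; a_3 = -1/3; a_4 = -1/8; a_5 = 0; a_6 = 1/240


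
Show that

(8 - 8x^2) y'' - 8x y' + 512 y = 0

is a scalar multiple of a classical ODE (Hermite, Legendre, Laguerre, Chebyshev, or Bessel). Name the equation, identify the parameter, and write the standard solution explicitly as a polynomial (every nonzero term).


All three coefficients share the factor 8; dividing through by 8 gives  (1 - x^2) y'' - x y' + 64 y = 0.
This matches the Chebyshev equation (1 - x^2) y'' - x y' + n^2 y = 0 (note the -x y' term, not -2x y') with n^2 = 64, so n = 8; the polynomial solution is T_8(x).
With y = sum_k a_k x^k, matching x^k gives (k+2)(k+1) a_{k+2} = (k^2 - n^2) a_k = (k - 8)(k + 8) a_k. The right side vanishes at k = 8, so the series with the parity of 8 terminates at degree 8.
Standard normalization: leading coefficient of T_n is 2^(n-1), so a_8 = 2^7 = 128. Work downward with a_k = (k+1)(k+2) a_{k+2} / ((k - 8)(k + 8)):
  a_6 = (7)(8)(128) / ((6 - 8)(6 + 8)) = 7168/(-28) = -256
  a_4 = (5)(6)(-256) / ((4 - 8)(4 + 8)) = -7680/(-48) = 160
  a_2 = (3)(4)(160) / ((2 - 8)(2 + 8)) = 1920/(-60) = -32
  a_0 = (1)(2)(-32) / ((0 - 8)(0 + 8)) = -64/(-64) = 1
Hence T_8(x) = 128 x^8 - 256 x^6 + 160 x^4 - 32 x^2 + 1.

T_8(x); series = 128 x^8 - 256 x^6 + 160 x^4 - 32 x^2 + 1


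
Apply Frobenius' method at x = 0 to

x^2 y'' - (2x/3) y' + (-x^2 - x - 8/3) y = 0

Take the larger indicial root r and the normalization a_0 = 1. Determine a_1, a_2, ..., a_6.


Write in Frobenius form y'' + (p(x)/x) y' + (q(x)/x^2) y = 0:
  p(x) = -2/3,  q(x) = -x^2 - x - 8/3.
Indicial equation: r(r-1) + (-2/3) r + (-8/3) = 0 -> roots r_1 = 8/3, r_2 = -1.
Take r = r_1 = 8/3. Let y(x) = x^r sum_{n>=0} a_n x^n with a_0 = 1.
Substitute y = x^r sum a_n x^n and match x^{r+n}. The recurrence is
  D(n) a_n - 1 a_{n-1} - 1 a_{n-2} = 0,  where D(n) = (r+n)(r+n-1) + (-2/3)(r+n) + (-8/3).
  a_n = [1 a_{n-1} + 1 a_{n-2}] / D(n).
Since the indicial polynomial factors as (r - r_1)(r - r_2), D(n) = (r_1 + n - r_1)(r_1 + n - r_2) = n(n + 11/3).
Evaluating step by step (a_0 = 1):
  n = 1: D(1) = 1(1 + 11/3) = 14/3; numerator = 1(1) = 1; a_1 = (1)/(14/3) = 3/14
  n = 2: D(2) = 2(2 + 11/3) = 34/3; numerator = 1(3/14) + 1(1) = 17/14; a_2 = (17/14)/(34/3) = 3/28
  n = 3: D(3) = 3(3 + 11/3) = 20; numerator = 1(3/28) + 1(3/14) = 9/28; a_3 = (9/28)/(20) = 9/560
  n = 4: D(4) = 4(4 + 11/3) = 92/3; numerator = 1(9/560) + 1(3/28) = 69/560; a_4 = (69/560)/(92/3) = 9/2240
  n = 5: D(5) = 5(5 + 11/3) = 130/3; numerator = 1(9/2240) + 1(9/560) = 9/448; a_5 = (9/448)/(130/3) = 27/58240
  n = 6: D(6) = 6(6 + 11/3) = 58; numerator = 1(27/58240) + 1(9/2240) = 261/58240; a_6 = (261/58240)/(58) = 9/116480

r = 8/3; a_0 = 1; a_1 = 3/14; a_2 = 3/28; a_3 = 9/560; a_4 = 9/2240; a_5 = 27/58240; a_6 = 9/116480


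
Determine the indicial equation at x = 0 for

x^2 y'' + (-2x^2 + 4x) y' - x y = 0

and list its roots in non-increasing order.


Divide by x^2 to reach normal form y'' + P_1(x) y' + P_2(x) y = 0 with P_1(x) = -2 + 4/x and P_2(x) = -1/x.
x = 0 is a singular point because the y'-coefficient -2 + 4/x has a pole at x = 0 and the y-coefficient -1/x has a pole at x = 0.
It is a regular singular point because x P_1(x) = p(x) = 4 - 2x and x^2 P_2(x) = q(x) = -x are polynomials, hence analytic at x = 0.
p(0) = 4,  q(0) = 0.
Indicial equation: r(r-1) + p(0) r + q(0) = 0, i.e. r^2 + (p(0) - 1) r + q(0) = 0, i.e. r^2 + 3 r = 0.
Discriminant: (3)^2 - 4(0) = 9, so r = (-3 ± 3)/2.
Solving: r_1 = 0, r_2 = -3.

indicial: r^2 + 3 r = 0; roots r_1 = 0, r_2 = -3


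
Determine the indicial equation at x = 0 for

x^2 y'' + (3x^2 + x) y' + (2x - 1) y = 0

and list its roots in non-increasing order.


Divide by x^2 to reach normal form y'' + P_1(x) y' + P_2(x) y = 0 with P_1(x) = 3 + 1/x and P_2(x) = 2/x - 1/x^2.
x = 0 is a singular point because the y'-coefficient 3 + 1/x has a pole at x = 0 and the y-coefficient 2/x - 1/x^2 has a pole at x = 0.
It is a regular singular point because x P_1(x) = p(x) = 3x + 1 and x^2 P_2(x) = q(x) = 2x - 1 are polynomials, hence analytic at x = 0.
p(0) = 1,  q(0) = -1.
Indicial equation: r(r-1) + p(0) r + q(0) = 0, i.e. r^2 + (p(0) - 1) r + q(0) = 0, i.e. r^2 - 1 = 0.
Discriminant: (0)^2 - 4(-1) = 4, so r = (0 ± 2)/2.
Solving: r_1 = 1, r_2 = -1.

indicial: r^2 - 1 = 0; roots r_1 = 1, r_2 = -1


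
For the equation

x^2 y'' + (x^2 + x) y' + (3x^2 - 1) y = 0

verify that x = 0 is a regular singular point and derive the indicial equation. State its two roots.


Divide by x^2 to reach normal form y'' + P_1(x) y' + P_2(x) y = 0 with P_1(x) = 1 + 1/x and P_2(x) = 3 - 1/x^2.
x = 0 is a singular point because the y'-coefficient 1 + 1/x has a pole at x = 0 and the y-coefficient 3 - 1/x^2 has a pole at x = 0.
It is a regular singular point because x P_1(x) = p(x) = x + 1 and x^2 P_2(x) = q(x) = 3x^2 - 1 are polynomials, hence analytic at x = 0.
p(0) = 1,  q(0) = -1.
Indicial equation: r(r-1) + p(0) r + q(0) = 0, i.e. r^2 + (p(0) - 1) r + q(0) = 0, i.e. r^2 - 1 = 0.
Discriminant: (0)^2 - 4(-1) = 4, so r = (0 ± 2)/2.
Solving: r_1 = 1, r_2 = -1.

indicial: r^2 - 1 = 0; roots r_1 = 1, r_2 = -1


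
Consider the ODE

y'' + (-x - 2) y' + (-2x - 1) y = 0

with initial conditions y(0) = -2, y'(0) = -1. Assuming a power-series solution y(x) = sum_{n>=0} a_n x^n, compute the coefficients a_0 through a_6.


Ansatz: y(x) = sum_{n>=0} a_n x^n, so y'(x) = sum_{n>=1} n a_n x^(n-1) and y''(x) = sum_{n>=2} n(n-1) a_n x^(n-2).
Substitute into P(x) y'' + Q(x) y' + R(x) y = 0 with P(x) = 1, Q(x) = -x - 2, R(x) = -2x - 1, and match powers of x.
Initial conditions: a_0 = -2, a_1 = -1.
Setting the coefficient of each power of x to zero and solving order by order (substituting the coefficients already found):
  x^0: 2 a_2 - 2 a_1 - a_0 = 0  ->  2 a_2 = 2 a_1 + a_0 = -4  ->  a_2 = -2
  x^1: 6 a_3 - 4 a_2 - 2 a_1 - 2 a_0 = 0  ->  6 a_3 = 4 a_2 + 2 a_1 + 2 a_0 = -14  ->  a_3 = -7/3
  x^2: 12 a_4 - 6 a_3 - 3 a_2 - 2 a_1 = 0  ->  12 a_4 = 6 a_3 + 3 a_2 + 2 a_1 = -22  ->  a_4 = -11/6
  x^3: 20 a_5 - 8 a_4 - 4 a_3 - 2 a_2 = 0  ->  20 a_5 = 8 a_4 + 4 a_3 + 2 a_2 = -28  ->  a_5 = -7/5
  x^4: 30 a_6 - 10 a_5 - 5 a_4 - 2 a_3 = 0  ->  30 a_6 = 10 a_5 + 5 a_4 + 2 a_3 = -167/6  ->  a_6 = -167/180
Truncated series: y(x) = -2 - x - 2 x^2 - (7/3) x^3 - (11/6) x^4 - (7/5) x^5 - (167/180) x^6 + O(x^7).

a_0 = -2; a_1 = -1; a_2 = -2; a_3 = -7/3; a_4 = -11/6; a_5 = -7/5; a_6 = -167/180


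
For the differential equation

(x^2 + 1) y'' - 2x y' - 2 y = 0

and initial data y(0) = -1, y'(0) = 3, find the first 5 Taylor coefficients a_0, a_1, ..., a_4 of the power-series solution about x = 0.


Ansatz: y(x) = sum_{n>=0} a_n x^n, so y'(x) = sum_{n>=1} n a_n x^(n-1) and y''(x) = sum_{n>=2} n(n-1) a_n x^(n-2).
Substitute into P(x) y'' + Q(x) y' + R(x) y = 0 with P(x) = x^2 + 1, Q(x) = -2x, R(x) = -2, and match powers of x.
Initial conditions: a_0 = -1, a_1 = 3.
Setting the coefficient of each power of x to zero and solving order by order (substituting the coefficients already found):
  x^0: 2 a_2 - 2 a_0 = 0  ->  2 a_2 = 2 a_0 = -2  ->  a_2 = -1
  x^1: 6 a_3 - 4 a_1 = 0  ->  6 a_3 = 4 a_1 = 12  ->  a_3 = 2
  x^2: 12 a_4 - 4 a_2 = 0  ->  12 a_4 = 4 a_2 = -4  ->  a_4 = -1/3
Truncated series: y(x) = -1 + 3 x - x^2 + 2 x^3 - (1/3) x^4 + O(x^5).

a_0 = -1; a_1 = 3; a_2 = -1; a_3 = 2; a_4 = -1/3


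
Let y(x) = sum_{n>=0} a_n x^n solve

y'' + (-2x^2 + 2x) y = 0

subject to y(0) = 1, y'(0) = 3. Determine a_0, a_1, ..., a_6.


Ansatz: y(x) = sum_{n>=0} a_n x^n, so y'(x) = sum_{n>=1} n a_n x^(n-1) and y''(x) = sum_{n>=2} n(n-1) a_n x^(n-2).
Substitute into P(x) y'' + Q(x) y' + R(x) y = 0 with P(x) = 1, Q(x) = 0, R(x) = -2x^2 + 2x, and match powers of x.
Initial conditions: a_0 = 1, a_1 = 3.
Setting the coefficient of each power of x to zero and solving order by order (substituting the coefficients already found):
  x^0: 2 a_2 = 0  ->  a_2 = 0
  x^1: 6 a_3 + 2 a_0 = 0  ->  6 a_3 = -2 a_0 = -2  ->  a_3 = -1/3
  x^2: 12 a_4 + 2 a_1 - 2 a_0 = 0  ->  12 a_4 = -2 a_1 + 2 a_0 = -4  ->  a_4 = -1/3
  x^3: 20 a_5 + 2 a_2 - 2 a_1 = 0  ->  20 a_5 = -2 a_2 + 2 a_1 = 6  ->  a_5 = 3/10
  x^4: 30 a_6 + 2 a_3 - 2 a_2 = 0  ->  30 a_6 = -2 a_3 + 2 a_2 = 2/3  ->  a_6 = 1/45
Truncated series: y(x) = 1 + 3 x - (1/3) x^3 - (1/3) x^4 + (3/10) x^5 + (1/45) x^6 + O(x^7).

a_0 = 1; a_1 = 3; a_2 = 0; a_3 = -1/3; a_4 = -1/3; a_5 = 3/10; a_6 = 1/45


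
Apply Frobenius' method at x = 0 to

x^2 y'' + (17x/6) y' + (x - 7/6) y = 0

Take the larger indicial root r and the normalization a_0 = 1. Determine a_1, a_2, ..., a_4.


Write in Frobenius form y'' + (p(x)/x) y' + (q(x)/x^2) y = 0:
  p(x) = 17/6,  q(x) = x - 7/6.
Indicial equation: r(r-1) + (17/6) r + (-7/6) = 0 -> roots r_1 = 1/2, r_2 = -7/3.
Take r = r_1 = 1/2. Let y(x) = x^r sum_{n>=0} a_n x^n with a_0 = 1.
Substitute y = x^r sum a_n x^n and match x^{r+n}. The recurrence is
  D(n) a_n + 1 a_{n-1} = 0,  where D(n) = (r+n)(r+n-1) + (17/6)(r+n) + (-7/6).
  a_n = -1 / D(n) * a_{n-1}.
Since the indicial polynomial factors as (r - r_1)(r - r_2), D(n) = (r_1 + n - r_1)(r_1 + n - r_2) = n(n + 17/6).
Evaluating step by step (a_0 = 1):
  n = 1: D(1) = 1(1 + 17/6) = 23/6; numerator = -1(1) = -1; a_1 = (-1)/(23/6) = -6/23
  n = 2: D(2) = 2(2 + 17/6) = 29/3; numerator = -1(-6/23) = 6/23; a_2 = (6/23)/(29/3) = 18/667
  n = 3: D(3) = 3(3 + 17/6) = 35/2; numerator = -1(18/667) = -18/667; a_3 = (-18/667)/(35/2) = -36/23345
  n = 4: D(4) = 4(4 + 17/6) = 82/3; numerator = -1(-36/23345) = 36/23345; a_4 = (36/23345)/(82/3) = 54/957145

r = 1/2; a_0 = 1; a_1 = -6/23; a_2 = 18/667; a_3 = -36/23345; a_4 = 54/957145
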